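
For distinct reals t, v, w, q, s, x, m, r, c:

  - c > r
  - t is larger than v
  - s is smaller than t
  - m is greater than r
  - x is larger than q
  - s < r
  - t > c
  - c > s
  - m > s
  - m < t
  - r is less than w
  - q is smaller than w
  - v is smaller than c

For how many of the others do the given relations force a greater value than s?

From s the given relations immediately reach r, c, m, t.
From those, w — 5 in total.
Nothing else is reachable above s; 5 in all.

5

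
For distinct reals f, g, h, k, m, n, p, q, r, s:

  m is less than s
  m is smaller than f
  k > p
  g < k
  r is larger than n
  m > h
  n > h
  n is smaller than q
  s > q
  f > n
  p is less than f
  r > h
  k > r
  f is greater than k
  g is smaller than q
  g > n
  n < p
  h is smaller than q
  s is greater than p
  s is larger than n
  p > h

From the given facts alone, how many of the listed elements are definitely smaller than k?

The elements the relations force below k are h, n, p, r, g — no chain reaches any other.
That is 5.

5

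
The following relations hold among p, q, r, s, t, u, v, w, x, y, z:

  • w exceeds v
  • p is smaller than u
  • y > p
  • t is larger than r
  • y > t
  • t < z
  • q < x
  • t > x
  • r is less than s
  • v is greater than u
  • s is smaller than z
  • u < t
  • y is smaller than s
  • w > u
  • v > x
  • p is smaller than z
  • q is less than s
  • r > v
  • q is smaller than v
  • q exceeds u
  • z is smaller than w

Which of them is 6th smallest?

r

Chaining the given pairs: p < u < q < x < v < r < t < y < s < z < w.
Counting 6 from the smallest end gives r.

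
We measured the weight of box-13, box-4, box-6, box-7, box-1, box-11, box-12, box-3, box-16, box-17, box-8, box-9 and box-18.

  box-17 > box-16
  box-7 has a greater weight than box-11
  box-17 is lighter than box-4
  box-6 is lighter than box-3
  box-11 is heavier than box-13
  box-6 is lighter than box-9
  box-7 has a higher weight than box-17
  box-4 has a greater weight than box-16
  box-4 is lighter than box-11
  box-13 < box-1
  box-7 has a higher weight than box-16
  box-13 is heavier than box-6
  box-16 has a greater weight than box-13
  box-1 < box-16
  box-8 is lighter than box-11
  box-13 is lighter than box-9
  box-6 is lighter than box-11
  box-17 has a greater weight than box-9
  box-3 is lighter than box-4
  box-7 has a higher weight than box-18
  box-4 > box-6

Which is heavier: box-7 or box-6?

box-7

Link the given pairs in sequence: box-6 < box-13; box-13 < box-1; box-1 < box-16; box-16 < box-17; box-17 < box-4; box-4 < box-11; box-11 < box-7.
Chaining these gives box-6 < box-13 < box-1 < box-16 < box-17 < box-4 < box-11 < box-7.
So box-6 < box-7; box-7 is the heavier of the two.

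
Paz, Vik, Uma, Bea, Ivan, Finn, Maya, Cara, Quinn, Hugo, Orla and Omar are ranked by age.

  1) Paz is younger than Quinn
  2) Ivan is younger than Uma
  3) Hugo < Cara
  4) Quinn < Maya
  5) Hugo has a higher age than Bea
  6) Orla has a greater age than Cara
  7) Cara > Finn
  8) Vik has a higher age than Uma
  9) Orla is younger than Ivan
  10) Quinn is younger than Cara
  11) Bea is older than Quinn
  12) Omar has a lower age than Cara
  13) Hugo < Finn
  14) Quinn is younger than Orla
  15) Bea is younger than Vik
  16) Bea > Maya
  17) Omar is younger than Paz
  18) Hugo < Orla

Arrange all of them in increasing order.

Omar < Paz < Quinn < Maya < Bea < Hugo < Finn < Cara < Orla < Ivan < Uma < Vik

Each adjacent pair is fixed by a given relation: Omar < Paz; Paz < Quinn; Quinn < Maya; Maya < Bea; Bea < Hugo; Hugo < Finn; Finn < Cara; Cara < Orla; Orla < Ivan; Ivan < Uma; Uma < Vik. Chaining them end to end gives the full order.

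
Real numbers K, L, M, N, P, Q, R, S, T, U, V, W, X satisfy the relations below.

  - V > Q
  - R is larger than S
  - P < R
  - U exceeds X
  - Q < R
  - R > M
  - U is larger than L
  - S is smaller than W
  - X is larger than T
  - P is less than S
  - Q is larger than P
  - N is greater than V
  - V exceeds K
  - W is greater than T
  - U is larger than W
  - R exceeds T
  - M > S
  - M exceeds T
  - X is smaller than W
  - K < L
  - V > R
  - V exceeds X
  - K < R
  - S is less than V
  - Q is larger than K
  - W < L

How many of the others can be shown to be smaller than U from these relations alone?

The elements the relations force below U are P, T, S, K, X, W, L — no chain reaches any other.
That is 7.

7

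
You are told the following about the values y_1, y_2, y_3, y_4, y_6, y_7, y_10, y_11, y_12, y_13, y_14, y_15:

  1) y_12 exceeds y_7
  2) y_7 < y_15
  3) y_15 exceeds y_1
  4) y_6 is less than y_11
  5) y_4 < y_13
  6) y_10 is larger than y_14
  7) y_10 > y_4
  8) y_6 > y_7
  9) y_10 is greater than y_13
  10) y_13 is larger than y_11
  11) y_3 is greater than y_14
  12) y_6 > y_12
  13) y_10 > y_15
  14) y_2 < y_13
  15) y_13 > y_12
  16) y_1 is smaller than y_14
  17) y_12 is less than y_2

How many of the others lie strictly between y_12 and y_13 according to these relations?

Chaining upward from y_12 reaches: y_6, y_2, y_11, y_10.
Chaining downward from y_13 reaches: y_7, y_6, y_4, y_2, y_11.
Strictly between y_12 and y_13 are those in both lists: y_6, y_2, y_11 — 3 elements.

3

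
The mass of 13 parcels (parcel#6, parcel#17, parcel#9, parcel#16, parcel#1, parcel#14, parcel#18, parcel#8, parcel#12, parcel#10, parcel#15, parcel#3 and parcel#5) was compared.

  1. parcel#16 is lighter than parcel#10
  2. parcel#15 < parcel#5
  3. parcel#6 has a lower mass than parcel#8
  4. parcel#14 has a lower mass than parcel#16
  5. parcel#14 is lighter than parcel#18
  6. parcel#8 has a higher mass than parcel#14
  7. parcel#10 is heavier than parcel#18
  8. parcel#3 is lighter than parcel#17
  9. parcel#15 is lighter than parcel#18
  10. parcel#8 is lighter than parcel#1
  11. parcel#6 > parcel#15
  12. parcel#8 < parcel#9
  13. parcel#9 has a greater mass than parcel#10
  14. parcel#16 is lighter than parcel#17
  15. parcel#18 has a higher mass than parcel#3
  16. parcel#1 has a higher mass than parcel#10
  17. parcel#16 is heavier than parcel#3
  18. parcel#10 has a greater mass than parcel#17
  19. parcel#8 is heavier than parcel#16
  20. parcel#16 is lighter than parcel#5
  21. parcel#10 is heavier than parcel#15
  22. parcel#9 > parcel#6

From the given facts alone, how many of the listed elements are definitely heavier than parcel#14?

8

The elements the relations force above parcel#14 are parcel#16, parcel#18, parcel#8, parcel#17, parcel#5, parcel#10, parcel#9, parcel#1 — no chain reaches any other.
That is 8.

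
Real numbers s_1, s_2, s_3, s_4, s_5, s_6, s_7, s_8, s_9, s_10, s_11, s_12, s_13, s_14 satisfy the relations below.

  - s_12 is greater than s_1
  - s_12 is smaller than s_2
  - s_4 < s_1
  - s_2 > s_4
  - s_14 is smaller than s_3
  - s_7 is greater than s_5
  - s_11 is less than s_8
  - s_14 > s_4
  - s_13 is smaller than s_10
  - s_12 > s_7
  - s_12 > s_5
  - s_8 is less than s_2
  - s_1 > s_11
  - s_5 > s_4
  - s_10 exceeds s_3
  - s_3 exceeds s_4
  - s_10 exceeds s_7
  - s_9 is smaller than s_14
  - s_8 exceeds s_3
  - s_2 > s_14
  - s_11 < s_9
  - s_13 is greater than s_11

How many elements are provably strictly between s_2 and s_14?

Chaining upward from s_14 reaches: s_3, s_8, s_10.
Chaining downward from s_2 reaches: s_4, s_11, s_5, s_9, s_7, s_3, s_1, s_8, s_12.
Strictly between s_14 and s_2 are those in both lists: s_3, s_8 — 2 elements.

2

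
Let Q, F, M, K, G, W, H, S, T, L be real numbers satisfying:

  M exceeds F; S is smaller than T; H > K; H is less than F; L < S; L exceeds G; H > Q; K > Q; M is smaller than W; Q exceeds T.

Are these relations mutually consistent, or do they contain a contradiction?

Every relation is compatible with G < L < S < T < Q < K < H < F < M < W; the set is consistent.

consistent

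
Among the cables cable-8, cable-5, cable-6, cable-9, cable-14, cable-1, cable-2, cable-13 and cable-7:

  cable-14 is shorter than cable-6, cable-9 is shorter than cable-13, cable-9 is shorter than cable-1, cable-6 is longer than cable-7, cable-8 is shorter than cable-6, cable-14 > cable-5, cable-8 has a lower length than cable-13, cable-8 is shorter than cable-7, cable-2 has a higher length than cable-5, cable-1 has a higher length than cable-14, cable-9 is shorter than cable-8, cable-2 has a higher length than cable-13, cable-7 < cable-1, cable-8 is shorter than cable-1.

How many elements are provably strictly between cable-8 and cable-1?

The relations place cable-8 below cable-1. An element lies strictly between them when it is forced above cable-8 and also forced below cable-1.
Above cable-8: {cable-7, cable-13, cable-6, cable-2}. Below cable-1: {cable-9, cable-5, cable-7, cable-14}.
Intersection: {cable-7} — 1.

1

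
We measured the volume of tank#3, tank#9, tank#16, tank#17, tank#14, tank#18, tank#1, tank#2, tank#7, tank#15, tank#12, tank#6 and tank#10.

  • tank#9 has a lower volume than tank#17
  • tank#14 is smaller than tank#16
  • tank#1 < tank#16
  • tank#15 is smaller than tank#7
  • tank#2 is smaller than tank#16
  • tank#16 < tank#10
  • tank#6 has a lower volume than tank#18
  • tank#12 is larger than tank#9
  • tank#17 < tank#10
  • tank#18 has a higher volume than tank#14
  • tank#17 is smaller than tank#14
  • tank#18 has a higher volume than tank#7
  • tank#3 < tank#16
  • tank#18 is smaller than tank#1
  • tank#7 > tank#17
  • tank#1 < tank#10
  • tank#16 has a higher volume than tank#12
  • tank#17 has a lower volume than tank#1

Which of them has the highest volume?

Chaining downward from tank#10: directly below it, tank#17, tank#1, tank#16; then tank#9, tank#14, tank#3, tank#2, tank#18, tank#12; then tank#6, tank#7; then tank#15.
That covers every other element, and nothing is given above tank#10, so tank#10 is the highest volume.

tank#10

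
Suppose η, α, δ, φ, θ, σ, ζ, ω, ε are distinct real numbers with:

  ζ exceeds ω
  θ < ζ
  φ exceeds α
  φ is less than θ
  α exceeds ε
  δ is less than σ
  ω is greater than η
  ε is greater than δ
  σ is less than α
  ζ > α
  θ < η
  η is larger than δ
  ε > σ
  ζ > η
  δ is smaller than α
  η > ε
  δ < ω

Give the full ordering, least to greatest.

δ < σ < ε < α < φ < θ < η < ω < ζ

The consecutive links are each given: δ < σ; σ < ε; ε < α; α < φ; φ < θ; θ < η; η < ω; ω < ζ.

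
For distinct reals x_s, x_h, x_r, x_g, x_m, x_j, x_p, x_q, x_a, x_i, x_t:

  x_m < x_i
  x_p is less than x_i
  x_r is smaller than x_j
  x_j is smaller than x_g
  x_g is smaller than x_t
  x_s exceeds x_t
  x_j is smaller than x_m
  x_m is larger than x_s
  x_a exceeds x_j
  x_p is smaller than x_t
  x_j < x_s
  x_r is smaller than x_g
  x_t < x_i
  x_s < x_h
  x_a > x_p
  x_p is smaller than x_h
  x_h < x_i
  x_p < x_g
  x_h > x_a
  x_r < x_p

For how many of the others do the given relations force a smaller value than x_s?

5

From x_s the given relations immediately reach x_j, x_t.
From those, x_r, x_p, x_g — 5 in total.
No other element is forced below x_s by the given relations, so the count is 5.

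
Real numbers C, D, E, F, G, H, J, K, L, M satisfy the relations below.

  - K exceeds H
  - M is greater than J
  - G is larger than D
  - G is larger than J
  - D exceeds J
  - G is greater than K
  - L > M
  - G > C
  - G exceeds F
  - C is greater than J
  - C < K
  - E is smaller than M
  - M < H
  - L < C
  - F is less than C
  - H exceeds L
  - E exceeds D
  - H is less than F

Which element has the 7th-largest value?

The consecutive relations fix a unique order: J < D < E < M < L < H < F < C < K < G.
The 7th largest is M.

M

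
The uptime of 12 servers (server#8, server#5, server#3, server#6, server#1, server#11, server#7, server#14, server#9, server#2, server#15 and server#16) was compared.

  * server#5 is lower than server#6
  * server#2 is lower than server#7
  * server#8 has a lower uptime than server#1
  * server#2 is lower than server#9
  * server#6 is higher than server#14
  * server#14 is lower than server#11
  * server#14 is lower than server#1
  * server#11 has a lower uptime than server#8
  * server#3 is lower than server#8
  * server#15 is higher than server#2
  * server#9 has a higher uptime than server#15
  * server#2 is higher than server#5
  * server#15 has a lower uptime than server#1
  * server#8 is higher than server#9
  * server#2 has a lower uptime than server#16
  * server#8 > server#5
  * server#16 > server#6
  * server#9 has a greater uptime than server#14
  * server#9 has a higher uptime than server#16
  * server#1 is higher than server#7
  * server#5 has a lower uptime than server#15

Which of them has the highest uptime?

Chaining downward from server#1: directly below it, server#14, server#15, server#7, server#8; then server#5, server#2, server#3, server#11, server#9; then server#16; then server#6.
That covers every other element, and nothing is given above server#1, so server#1 is the highest uptime.

server#1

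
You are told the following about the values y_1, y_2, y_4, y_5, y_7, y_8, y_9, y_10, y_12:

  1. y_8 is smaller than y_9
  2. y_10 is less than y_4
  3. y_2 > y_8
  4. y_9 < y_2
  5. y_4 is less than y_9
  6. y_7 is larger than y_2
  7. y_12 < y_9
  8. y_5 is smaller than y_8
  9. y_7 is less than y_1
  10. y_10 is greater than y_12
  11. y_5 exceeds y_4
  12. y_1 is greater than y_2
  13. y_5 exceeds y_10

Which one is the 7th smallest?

y_2

Chaining the given pairs: y_12 < y_10 < y_4 < y_5 < y_8 < y_9 < y_2 < y_7 < y_1.
The 7th smallest is y_2.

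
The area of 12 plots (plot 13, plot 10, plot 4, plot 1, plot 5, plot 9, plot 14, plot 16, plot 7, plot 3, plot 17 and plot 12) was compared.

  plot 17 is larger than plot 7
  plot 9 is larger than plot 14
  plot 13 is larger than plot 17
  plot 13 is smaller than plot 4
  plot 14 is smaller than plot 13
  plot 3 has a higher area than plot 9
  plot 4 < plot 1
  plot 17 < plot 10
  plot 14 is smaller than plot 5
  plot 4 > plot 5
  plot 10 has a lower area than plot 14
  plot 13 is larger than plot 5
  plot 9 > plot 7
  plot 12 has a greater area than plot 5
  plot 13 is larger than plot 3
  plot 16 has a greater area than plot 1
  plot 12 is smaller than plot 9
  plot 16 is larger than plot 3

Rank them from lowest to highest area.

plot 7 < plot 17 < plot 10 < plot 14 < plot 5 < plot 12 < plot 9 < plot 3 < plot 13 < plot 4 < plot 1 < plot 16

Nothing is placed below plot 7, so it is least; from there plot 7 < plot 17; plot 17 < plot 10; plot 10 < plot 14; plot 14 < plot 5; plot 5 < plot 12; plot 12 < plot 9; plot 9 < plot 3; plot 3 < plot 13; plot 13 < plot 4; plot 4 < plot 1; plot 1 < plot 16, each given directly.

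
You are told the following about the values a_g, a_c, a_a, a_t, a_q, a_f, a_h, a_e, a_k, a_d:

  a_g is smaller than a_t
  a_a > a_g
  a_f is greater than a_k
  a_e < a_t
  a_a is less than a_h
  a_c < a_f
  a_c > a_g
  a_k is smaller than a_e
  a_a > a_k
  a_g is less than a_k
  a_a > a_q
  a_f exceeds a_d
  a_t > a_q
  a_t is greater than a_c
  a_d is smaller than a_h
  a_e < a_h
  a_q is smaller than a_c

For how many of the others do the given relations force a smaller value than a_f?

5

From a_f the given relations immediately reach a_d, a_k, a_c.
From those, a_g, a_q — 5 in total.
No other element is forced below a_f by the given relations, so the count is 5.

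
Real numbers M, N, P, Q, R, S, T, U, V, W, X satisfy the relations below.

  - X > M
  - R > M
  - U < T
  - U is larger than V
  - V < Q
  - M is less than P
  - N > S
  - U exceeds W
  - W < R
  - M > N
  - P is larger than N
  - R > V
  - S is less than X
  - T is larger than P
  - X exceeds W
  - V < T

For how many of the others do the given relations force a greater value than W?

4

The elements the relations force above W are X, R, U, T — no chain reaches any other.
That is 4.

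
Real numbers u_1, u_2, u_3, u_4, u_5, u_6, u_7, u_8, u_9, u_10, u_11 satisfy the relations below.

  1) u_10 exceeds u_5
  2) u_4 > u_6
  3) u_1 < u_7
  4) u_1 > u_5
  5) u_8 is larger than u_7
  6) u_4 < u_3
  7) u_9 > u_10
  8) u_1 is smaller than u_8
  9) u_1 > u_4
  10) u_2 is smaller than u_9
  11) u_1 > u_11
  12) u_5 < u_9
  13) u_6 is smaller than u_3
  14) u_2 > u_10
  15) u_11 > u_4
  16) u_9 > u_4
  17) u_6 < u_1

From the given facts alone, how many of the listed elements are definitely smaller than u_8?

The elements the relations force below u_8 are u_6, u_4, u_5, u_11, u_1, u_7 — no chain reaches any other.
That is 6.

6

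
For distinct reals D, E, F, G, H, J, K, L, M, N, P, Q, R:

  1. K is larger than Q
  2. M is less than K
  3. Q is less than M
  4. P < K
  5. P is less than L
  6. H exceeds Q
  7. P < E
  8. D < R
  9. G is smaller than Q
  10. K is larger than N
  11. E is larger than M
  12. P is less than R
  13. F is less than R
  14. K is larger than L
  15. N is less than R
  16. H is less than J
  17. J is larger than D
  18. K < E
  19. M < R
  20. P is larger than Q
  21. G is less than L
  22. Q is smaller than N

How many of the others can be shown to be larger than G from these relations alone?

10

From G the given relations immediately reach Q, L.
From those, N, M, H, P, K — 7 in total.
From those, J, E, R — 10 in total.
Nothing else is reachable above G; 10 in all.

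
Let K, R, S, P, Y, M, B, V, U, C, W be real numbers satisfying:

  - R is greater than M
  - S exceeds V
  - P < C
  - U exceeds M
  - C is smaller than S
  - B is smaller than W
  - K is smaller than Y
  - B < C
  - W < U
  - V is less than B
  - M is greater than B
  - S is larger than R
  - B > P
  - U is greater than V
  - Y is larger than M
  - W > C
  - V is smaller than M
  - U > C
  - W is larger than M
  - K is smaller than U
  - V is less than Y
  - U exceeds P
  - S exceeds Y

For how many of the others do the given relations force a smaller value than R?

From R the given relations immediately reach M.
From those, V, B — 3 in total.
From those, P — 4 in total.
Nothing else is reachable below R; 4 in all.

4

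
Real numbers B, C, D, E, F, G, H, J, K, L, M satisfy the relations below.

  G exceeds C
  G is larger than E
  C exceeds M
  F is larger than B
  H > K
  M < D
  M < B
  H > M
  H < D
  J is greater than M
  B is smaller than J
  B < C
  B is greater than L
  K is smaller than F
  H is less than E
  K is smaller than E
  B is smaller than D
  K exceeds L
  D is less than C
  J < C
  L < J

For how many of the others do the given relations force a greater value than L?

The elements the relations force above L are K, H, B, E, F, D, J, C, G — no chain reaches any other.
That is 9.

9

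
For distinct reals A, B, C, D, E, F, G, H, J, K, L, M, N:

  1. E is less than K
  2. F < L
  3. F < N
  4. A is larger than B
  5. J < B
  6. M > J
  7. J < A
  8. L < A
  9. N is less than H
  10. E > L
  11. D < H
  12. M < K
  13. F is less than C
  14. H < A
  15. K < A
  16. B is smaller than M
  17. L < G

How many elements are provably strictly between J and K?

2

Chaining upward from J reaches: B, M, A.
Chaining downward from K reaches: F, L, E, B, M.
Strictly between J and K are those in both lists: B, M — 2 elements.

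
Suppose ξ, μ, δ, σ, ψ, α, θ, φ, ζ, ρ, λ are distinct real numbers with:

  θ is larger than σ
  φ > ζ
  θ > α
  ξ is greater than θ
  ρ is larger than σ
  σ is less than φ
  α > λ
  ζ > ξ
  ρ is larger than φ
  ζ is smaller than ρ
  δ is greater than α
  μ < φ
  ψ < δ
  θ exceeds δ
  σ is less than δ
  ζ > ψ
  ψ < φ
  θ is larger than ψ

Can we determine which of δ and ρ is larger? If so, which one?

ρ

δ < θ and θ < ξ give δ < ξ.
Then ξ < ζ extends the chain to ζ.
With ζ < φ: δ < θ < ξ < ζ < φ.
With φ < ρ: δ < θ < ξ < ζ < φ < ρ.
So ρ is larger.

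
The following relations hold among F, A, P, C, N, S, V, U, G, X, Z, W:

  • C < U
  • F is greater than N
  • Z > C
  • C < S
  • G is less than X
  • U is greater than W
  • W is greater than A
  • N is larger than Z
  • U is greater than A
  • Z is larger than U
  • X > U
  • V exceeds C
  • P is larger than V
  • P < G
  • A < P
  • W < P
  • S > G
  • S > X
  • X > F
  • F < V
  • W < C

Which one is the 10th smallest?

The consecutive relations fix a unique order: A < W < C < U < Z < N < F < V < P < G < X < S.
The 10th smallest is G.

G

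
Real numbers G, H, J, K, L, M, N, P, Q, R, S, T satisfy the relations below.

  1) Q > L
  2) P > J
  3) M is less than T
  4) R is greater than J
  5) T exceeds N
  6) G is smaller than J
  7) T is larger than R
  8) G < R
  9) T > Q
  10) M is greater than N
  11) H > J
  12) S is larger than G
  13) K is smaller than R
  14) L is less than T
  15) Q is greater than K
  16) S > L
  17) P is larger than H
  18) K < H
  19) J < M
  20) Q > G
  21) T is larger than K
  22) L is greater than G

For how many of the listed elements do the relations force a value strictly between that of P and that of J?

1

The relations place J below P. An element lies strictly between them when it is forced above J and also forced below P.
Above J: {M, R, H, T}. Below P: {G, K, H}.
Intersection: {H} — 1.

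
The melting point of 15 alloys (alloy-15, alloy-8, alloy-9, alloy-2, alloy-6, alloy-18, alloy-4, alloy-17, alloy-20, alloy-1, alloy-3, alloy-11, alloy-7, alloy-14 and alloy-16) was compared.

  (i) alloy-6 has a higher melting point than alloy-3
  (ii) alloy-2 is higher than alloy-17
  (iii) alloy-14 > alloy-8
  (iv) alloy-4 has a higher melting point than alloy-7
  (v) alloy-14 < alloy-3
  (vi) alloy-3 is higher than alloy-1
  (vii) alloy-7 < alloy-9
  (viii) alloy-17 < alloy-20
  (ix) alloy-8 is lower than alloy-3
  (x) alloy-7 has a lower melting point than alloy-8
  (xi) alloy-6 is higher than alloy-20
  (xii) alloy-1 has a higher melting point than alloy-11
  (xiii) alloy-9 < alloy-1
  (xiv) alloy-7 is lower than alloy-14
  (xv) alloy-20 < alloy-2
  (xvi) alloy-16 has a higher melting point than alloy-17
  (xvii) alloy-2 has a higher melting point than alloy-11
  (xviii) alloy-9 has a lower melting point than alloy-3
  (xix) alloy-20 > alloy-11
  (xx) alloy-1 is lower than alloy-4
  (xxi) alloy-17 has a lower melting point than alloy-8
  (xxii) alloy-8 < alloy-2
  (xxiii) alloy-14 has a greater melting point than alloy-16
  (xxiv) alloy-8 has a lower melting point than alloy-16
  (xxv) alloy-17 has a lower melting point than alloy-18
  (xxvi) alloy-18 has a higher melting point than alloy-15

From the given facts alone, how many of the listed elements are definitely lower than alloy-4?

The elements the relations force below alloy-4 are alloy-11, alloy-7, alloy-9, alloy-1 — no chain reaches any other.
That is 4.

4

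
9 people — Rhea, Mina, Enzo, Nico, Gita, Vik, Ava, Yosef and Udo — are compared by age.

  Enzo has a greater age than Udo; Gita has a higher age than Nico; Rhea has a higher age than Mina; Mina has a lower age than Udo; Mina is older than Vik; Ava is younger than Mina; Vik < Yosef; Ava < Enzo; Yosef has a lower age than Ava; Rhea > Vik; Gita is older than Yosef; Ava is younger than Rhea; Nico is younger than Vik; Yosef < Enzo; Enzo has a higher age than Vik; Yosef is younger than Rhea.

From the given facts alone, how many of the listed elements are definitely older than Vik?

The elements the relations force above Vik are Yosef, Gita, Ava, Mina, Udo, Enzo, Rhea — no chain reaches any other.
That is 7.

7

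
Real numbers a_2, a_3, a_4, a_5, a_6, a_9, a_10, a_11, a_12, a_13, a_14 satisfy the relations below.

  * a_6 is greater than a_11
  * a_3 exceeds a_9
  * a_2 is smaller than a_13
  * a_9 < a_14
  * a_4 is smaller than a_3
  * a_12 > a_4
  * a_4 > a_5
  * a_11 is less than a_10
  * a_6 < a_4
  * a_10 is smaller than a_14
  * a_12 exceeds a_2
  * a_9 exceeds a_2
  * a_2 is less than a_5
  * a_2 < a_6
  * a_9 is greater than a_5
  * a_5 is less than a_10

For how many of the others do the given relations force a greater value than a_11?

The elements the relations force above a_11 are a_6, a_4, a_10, a_14, a_3, a_12 — no chain reaches any other.
That is 6.

6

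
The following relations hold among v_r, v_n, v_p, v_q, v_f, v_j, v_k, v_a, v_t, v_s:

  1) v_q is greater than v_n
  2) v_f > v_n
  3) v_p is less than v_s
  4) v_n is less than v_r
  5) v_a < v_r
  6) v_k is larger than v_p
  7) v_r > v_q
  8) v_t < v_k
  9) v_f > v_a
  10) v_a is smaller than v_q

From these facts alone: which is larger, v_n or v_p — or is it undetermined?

Following every chain through v_p: above v_p we get v_k, v_s.
v_n is not reached, and no chain runs the other way from v_n to v_p.
So the given relations leave the order of v_p and v_n undetermined.

undetermined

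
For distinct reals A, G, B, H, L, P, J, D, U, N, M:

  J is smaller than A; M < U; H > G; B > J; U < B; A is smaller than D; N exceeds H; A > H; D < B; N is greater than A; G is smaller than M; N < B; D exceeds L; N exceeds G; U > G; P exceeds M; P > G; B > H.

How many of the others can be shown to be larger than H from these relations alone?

From H the given relations immediately reach A, N, B.
From those, D — 4 in total.
Nothing else is reachable above H; 4 in all.

4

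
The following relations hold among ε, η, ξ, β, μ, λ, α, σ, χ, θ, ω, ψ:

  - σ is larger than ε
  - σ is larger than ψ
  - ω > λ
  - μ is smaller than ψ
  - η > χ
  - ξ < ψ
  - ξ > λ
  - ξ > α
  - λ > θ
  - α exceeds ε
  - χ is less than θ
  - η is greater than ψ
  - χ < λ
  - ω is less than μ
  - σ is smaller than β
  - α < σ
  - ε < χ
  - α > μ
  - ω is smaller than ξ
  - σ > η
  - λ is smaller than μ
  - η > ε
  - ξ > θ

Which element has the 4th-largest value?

ψ

The consecutive relations fix a unique order: ε < χ < θ < λ < ω < μ < α < ξ < ψ < η < σ < β.
Counting 4 from the largest end gives ψ.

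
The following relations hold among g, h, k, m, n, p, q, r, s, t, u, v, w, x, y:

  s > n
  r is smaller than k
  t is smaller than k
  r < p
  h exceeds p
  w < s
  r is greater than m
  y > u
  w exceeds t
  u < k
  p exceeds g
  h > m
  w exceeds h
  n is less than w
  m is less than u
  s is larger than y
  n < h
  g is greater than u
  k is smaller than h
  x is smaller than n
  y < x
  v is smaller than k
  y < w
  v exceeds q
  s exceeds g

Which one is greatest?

Chaining downward from s: directly below it, g, y, n, w; then u, t, x, h; then m, p, k; then v, r; then q.
That covers every other element, and nothing is given above s, so s is the greatest.

s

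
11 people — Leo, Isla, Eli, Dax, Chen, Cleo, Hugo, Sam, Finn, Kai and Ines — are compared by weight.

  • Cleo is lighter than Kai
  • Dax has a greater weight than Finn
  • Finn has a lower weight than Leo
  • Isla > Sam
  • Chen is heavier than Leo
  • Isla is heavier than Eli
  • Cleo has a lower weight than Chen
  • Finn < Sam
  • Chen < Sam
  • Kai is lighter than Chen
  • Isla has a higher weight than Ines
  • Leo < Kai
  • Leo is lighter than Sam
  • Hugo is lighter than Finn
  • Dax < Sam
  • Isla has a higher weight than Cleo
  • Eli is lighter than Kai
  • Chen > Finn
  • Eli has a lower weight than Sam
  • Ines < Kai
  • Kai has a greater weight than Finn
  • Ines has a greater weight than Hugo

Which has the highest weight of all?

Isla

Chaining downward from Isla: directly below it, Eli, Ines, Cleo, Sam; then Hugo, Finn, Leo, Dax, Chen; then Kai.
That covers every other element, and nothing is given above Isla, so Isla is the highest weight.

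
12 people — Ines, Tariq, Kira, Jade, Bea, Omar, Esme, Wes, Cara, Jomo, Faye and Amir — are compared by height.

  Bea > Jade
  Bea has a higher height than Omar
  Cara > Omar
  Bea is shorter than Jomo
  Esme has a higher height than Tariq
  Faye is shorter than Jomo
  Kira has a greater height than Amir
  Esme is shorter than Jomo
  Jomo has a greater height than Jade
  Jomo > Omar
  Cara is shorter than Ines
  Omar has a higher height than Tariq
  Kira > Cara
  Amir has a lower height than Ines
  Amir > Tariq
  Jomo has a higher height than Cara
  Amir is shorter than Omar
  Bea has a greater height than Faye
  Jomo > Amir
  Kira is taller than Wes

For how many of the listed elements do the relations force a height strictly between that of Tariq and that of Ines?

3

The relations place Tariq below Ines. An element lies strictly between them when it is forced above Tariq and also forced below Ines.
Above Tariq: {Amir, Omar, Esme, Cara, Bea, Jomo, Kira}. Below Ines: {Amir, Omar, Cara}.
Intersection: {Amir, Omar, Cara} — 3.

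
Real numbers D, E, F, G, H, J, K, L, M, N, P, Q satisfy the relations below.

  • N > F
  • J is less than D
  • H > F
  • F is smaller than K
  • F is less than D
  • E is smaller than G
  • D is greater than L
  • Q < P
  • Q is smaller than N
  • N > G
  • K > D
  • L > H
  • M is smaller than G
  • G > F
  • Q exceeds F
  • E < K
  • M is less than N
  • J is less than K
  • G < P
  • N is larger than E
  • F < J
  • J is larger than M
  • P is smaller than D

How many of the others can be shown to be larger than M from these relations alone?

6

Directly above M: J, G, N.
One step further: P, D, K (6 so far).
Nothing else is reachable above M; 6 in all.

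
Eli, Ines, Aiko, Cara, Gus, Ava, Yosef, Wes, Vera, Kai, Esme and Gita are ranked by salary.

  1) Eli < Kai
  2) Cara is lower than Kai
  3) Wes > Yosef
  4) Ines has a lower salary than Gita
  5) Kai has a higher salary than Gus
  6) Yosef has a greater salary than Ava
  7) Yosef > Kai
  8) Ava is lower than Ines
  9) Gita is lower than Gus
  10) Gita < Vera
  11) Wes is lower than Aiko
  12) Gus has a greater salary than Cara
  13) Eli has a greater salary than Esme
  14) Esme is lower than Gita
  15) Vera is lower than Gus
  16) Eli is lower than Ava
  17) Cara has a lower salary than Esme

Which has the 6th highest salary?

The consecutive relations fix a unique order: Cara < Esme < Eli < Ava < Ines < Gita < Vera < Gus < Kai < Yosef < Wes < Aiko.
Counting 6 from the largest end gives Vera.

Vera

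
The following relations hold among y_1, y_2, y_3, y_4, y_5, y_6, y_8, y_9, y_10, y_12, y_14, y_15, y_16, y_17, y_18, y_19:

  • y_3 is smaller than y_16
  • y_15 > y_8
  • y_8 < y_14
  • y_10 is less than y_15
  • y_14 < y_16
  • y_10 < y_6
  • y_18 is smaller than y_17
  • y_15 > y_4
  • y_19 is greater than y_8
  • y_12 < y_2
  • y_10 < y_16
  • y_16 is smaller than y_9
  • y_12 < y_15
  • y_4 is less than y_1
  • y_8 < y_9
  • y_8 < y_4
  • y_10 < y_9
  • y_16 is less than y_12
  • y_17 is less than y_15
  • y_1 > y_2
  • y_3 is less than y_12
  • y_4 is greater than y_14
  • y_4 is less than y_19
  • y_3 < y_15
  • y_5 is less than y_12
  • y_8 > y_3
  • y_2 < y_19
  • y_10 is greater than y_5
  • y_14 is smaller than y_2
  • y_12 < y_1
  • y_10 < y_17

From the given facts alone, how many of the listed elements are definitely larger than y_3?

Directly above y_3: y_8, y_16, y_12, y_15.
One step further: y_14, y_4, y_2, y_19, y_1, y_9 (10 so far).
No other element is forced above y_3 by the given relations, so the count is 10.

10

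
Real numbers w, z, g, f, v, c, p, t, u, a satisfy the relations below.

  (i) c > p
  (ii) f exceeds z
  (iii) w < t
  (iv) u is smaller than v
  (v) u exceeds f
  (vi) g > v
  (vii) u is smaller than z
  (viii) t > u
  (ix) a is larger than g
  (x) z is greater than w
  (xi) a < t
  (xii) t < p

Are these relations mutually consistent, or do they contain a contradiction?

inconsistent

Chaining the given relations yields z < f < u, so z < u. But one relation states u < z. These cannot both hold.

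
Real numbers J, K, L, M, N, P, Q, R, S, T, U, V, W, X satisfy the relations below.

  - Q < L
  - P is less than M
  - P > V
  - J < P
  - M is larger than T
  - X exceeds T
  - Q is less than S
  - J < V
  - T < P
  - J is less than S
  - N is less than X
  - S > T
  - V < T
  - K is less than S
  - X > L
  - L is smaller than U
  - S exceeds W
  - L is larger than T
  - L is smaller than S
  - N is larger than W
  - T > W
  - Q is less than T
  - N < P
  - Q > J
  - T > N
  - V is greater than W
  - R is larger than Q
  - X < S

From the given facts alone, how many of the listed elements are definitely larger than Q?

8

From Q the given relations immediately reach T, L, R, S.
From those, X, P, U, M — 8 in total.
Nothing else is reachable above Q; 8 in all.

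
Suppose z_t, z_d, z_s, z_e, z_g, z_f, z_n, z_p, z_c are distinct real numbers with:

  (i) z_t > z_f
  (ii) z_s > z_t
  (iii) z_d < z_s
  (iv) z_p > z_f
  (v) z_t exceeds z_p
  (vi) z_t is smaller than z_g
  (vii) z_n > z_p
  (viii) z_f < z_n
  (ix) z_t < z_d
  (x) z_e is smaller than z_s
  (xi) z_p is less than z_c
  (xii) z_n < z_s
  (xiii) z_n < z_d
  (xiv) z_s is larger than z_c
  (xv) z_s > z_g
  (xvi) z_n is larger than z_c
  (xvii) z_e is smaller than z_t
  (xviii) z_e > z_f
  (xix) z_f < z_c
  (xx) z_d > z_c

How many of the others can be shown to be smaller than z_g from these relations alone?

4

From z_g the given relations immediately reach z_t.
From those, z_f, z_p, z_e — 4 in total.
No other element is forced below z_g by the given relations, so the count is 4.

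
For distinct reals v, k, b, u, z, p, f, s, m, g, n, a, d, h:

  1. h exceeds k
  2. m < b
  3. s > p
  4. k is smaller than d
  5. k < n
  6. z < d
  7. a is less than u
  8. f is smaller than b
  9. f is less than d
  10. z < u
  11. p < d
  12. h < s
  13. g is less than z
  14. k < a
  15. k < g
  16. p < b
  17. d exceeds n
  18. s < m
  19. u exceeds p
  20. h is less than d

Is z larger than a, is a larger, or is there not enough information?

Following every chain through a: above a we get u; below a we get k.
z is not reached, and no chain runs the other way from z to a.
So the given relations leave the order of a and z undetermined.

undetermined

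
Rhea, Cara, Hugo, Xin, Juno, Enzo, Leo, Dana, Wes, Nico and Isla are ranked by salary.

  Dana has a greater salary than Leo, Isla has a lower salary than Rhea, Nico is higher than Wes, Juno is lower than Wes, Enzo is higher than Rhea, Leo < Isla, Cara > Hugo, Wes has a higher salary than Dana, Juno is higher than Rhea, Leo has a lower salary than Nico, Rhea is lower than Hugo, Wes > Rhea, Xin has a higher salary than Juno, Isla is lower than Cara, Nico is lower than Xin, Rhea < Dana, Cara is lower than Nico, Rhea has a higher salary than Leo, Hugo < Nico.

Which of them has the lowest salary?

Isla is not least since Leo < Isla; Rhea is not least since Leo < Rhea; Hugo is not least since Rhea < Hugo; Dana is not least since Rhea < Dana; Cara is not least since Isla < Cara; Juno is not least since Rhea < Juno; Wes is not least since Rhea < Wes; Nico is not least since Leo < Nico; Xin is not least since Nico < Xin; Enzo is not least since Rhea < Enzo.
Only Leo has nothing below it, so Leo is the lowest salary.

Leo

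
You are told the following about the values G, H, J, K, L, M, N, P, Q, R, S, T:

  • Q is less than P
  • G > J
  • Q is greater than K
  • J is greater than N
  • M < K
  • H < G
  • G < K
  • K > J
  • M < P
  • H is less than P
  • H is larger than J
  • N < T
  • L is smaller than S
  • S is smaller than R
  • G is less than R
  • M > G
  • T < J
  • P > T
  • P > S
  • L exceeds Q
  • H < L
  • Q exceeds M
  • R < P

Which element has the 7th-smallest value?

K

Chaining the given pairs: N < T < J < H < G < M < K < Q < L < S < R < P.
The 7th smallest is K.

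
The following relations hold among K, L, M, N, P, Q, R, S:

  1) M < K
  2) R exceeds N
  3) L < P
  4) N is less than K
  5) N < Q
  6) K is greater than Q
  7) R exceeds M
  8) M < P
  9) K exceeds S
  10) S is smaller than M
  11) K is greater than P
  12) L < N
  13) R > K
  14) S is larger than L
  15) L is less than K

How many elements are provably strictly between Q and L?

1

The relations place L below Q. An element lies strictly between them when it is forced above L and also forced below Q.
Above L: {N, S, M, P, K, R}. Below Q: {N}.
Intersection: {N} — 1.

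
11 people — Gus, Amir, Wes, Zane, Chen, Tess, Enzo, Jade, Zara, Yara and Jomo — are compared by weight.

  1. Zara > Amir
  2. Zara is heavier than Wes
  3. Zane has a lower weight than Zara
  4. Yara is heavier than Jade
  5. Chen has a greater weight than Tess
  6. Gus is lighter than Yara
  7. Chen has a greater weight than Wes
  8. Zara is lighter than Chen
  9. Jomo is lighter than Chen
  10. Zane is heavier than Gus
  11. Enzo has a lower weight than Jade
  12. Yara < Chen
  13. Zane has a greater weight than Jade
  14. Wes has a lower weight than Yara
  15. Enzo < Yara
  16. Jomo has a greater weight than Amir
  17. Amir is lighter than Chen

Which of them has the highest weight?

Chaining downward from Chen: directly below it, Tess, Amir, Jomo, Wes, Zara, Yara; then Enzo, Gus, Jade, Zane.
That covers every other element, and nothing is given above Chen, so Chen is the highest weight.

Chen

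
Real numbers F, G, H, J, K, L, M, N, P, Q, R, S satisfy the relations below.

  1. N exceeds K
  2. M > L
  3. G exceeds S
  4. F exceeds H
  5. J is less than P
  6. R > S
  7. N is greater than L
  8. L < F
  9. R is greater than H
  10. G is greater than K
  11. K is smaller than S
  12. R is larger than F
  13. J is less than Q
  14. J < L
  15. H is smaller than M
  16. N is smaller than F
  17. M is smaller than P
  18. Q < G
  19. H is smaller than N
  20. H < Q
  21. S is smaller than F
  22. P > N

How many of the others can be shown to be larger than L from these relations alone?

Directly above L: N, M, F.
One step further: P, R (5 so far).
Nothing else is reachable above L; 5 in all.

5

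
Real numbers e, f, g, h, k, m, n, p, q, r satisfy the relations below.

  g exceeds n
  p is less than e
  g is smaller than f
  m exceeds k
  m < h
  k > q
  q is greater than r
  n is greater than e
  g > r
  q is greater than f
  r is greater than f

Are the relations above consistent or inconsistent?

inconsistent

Chaining the given relations yields g < f < r, so g < r. But one relation states r < g. These cannot both hold.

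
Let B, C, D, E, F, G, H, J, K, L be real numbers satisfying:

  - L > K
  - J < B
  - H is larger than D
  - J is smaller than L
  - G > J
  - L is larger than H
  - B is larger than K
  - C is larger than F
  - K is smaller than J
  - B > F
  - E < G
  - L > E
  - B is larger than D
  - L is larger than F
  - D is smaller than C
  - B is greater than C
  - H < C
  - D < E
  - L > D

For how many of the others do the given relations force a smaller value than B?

Directly below B: D, F, K, J, C.
One step further: H (6 so far).
No other element is forced below B by the given relations, so the count is 6.

6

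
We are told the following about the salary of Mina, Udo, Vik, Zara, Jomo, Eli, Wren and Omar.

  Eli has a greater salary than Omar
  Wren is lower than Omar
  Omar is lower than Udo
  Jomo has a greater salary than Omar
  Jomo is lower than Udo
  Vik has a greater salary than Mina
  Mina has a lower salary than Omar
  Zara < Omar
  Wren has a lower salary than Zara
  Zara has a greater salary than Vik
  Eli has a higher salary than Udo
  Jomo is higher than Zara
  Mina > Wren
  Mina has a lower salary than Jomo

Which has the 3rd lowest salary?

The consecutive relations fix a unique order: Wren < Mina < Vik < Zara < Omar < Jomo < Udo < Eli.
The 3rd smallest is Vik.

Vik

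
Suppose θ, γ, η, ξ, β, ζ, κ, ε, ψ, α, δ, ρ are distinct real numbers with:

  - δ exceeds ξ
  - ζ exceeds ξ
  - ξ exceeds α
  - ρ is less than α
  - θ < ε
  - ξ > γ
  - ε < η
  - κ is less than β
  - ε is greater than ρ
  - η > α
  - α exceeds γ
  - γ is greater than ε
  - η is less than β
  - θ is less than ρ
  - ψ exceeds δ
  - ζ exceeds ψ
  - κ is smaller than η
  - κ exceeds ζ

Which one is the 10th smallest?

The consecutive relations fix a unique order: θ < ρ < ε < γ < α < ξ < δ < ψ < ζ < κ < η < β.
The 10th smallest is κ.

κ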